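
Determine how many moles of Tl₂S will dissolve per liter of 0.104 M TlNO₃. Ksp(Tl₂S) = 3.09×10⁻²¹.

2.86×10⁻¹⁹ M

Tl₂S(s) ⇌ 2 Tl⁺(aq) + S²⁻(aq)
Let s be the solubility of Tl₂S here. The common ion gives [Tl⁺] ≈ 0.104 M, and [S²⁻] = s.
Ksp = [Tl⁺]^2[S²⁻] = (0.104)^2s
s = 3.09×10⁻²¹ / (0.104)^2 = 2.86×10⁻¹⁹
s = 2.86×10⁻¹⁹ M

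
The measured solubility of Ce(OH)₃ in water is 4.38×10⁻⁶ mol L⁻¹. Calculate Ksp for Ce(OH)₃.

Ce(OH)₃(s) ⇌ Ce³⁺(aq) + 3 OH⁻(aq)
Let s be the molar solubility. Then [Ce³⁺] = s and [OH⁻] = 3s.
Ksp = [Ce³⁺][OH⁻]^3 = s · (3s)^3 = 27s^4
Ksp = 27 × (4.38×10⁻⁶)^4 = 9.94×10⁻²¹

Ksp = 9.94×10⁻²¹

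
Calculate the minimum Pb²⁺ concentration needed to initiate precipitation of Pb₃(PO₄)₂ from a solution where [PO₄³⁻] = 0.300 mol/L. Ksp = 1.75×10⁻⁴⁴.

Precipitation of each salt begins when its ion product equals Ksp.
Pb₃(PO₄)₂(s) ⇌ 3 Pb²⁺(aq) + 2 PO₄³⁻(aq)
Ksp = [Pb²⁺]^3[PO₄³⁻]^2 = [Pb²⁺]^3(0.300)^2
[Pb²⁺]^3 = 1.75×10⁻⁴⁴ / (0.300)^2 = 1.94×10⁻⁴³
[Pb²⁺] = 5.79×10⁻¹⁵ mol/L

5.79×10⁻¹⁵ M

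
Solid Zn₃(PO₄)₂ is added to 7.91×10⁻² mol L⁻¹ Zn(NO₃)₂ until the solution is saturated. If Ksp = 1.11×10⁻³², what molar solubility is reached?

Zn₃(PO₄)₂(s) ⇌ 3 Zn²⁺(aq) + 2 PO₄³⁻(aq)
With Zn²⁺ already at 7.91×10⁻² mol L⁻¹ and s small, take [Zn²⁺] ≈ 7.91×10⁻² mol L⁻¹ and [PO₄³⁻] = 2s.
Ksp = [Zn²⁺]^3[PO₄³⁻]^2 = (7.91×10⁻²)^3(2s)^2
(2s)^2 = 1.11×10⁻³² / (7.91×10⁻²)^3 = 2.24×10⁻²⁹
s = 2.37×10⁻¹⁵ mol L⁻¹

2.37×10⁻¹⁵ M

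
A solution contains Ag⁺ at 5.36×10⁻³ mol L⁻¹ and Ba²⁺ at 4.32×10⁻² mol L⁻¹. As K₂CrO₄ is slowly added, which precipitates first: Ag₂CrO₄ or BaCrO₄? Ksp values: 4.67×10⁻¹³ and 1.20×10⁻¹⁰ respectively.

BaCrO₄

Precipitation begins when Q = Ksp.
For Ag₂CrO₄: [CrO₄²⁻] = (Ksp/[Ag⁺]^2) = 1.63×10⁻⁸ mol L⁻¹
For BaCrO₄: [CrO₄²⁻] = (Ksp/[Ba²⁺]) = 2.78×10⁻⁹ mol L⁻¹
Since BaCrO₄ needs less CrO₄²⁻ to reach saturation, it precipitates first.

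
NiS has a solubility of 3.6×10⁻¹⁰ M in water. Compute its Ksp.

Ksp = 1.3×10⁻¹⁹

NiS(s) ⇌ Ni²⁺(aq) + S²⁻(aq)
Call the molar solubility s, so that [Ni²⁺] = s and [S²⁻] = s.
Ksp = [Ni²⁺][S²⁻] = s · s = s^2
Ksp = (3.6×10⁻¹⁰)^2 = 1.3×10⁻¹⁹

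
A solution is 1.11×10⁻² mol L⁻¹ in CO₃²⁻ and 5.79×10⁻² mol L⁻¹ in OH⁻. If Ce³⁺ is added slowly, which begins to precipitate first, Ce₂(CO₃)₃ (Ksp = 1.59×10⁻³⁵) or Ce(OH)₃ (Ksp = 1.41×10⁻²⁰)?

Precipitation begins when Q = Ksp.
For Ce₂(CO₃)₃: [Ce³⁺] = (Ksp/[CO₃²⁻]^3)^(1/2) = 3.41×10⁻¹⁵ mol L⁻¹
For Ce(OH)₃: [Ce³⁺] = (Ksp/[OH⁻]^3) = 7.26×10⁻¹⁷ mol L⁻¹
The smaller threshold [Ce³⁺] is reached first, so Ce(OH)₃ precipitates first.

Ce(OH)₃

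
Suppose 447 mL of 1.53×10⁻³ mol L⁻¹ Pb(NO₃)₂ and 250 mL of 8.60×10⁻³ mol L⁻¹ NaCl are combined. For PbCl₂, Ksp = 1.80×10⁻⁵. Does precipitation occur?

No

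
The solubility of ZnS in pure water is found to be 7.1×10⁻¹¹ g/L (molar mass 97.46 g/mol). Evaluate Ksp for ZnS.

Ksp = 5.3×10⁻²⁵

Molar solubility s = (7.1×10⁻¹¹ g/L) / (97.46 g/mol) = 7.285×10⁻¹³ mol/L
ZnS(s) ⇌ Zn²⁺(aq) + S²⁻(aq)
Call the molar solubility s, so that [Zn²⁺] = s and [S²⁻] = s.
Ksp = [Zn²⁺][S²⁻] = s · s = s^2
Ksp = (7.285×10⁻¹³)^2 = 5.3×10⁻²⁵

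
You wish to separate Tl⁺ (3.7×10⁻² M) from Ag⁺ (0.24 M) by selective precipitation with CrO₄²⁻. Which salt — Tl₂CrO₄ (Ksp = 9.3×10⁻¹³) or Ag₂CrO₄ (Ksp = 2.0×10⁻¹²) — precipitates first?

Ag₂CrO₄

The threshold for precipitation is Q = Ksp.
For Tl₂CrO₄: [CrO₄²⁻] = (Ksp/[Tl⁺]^2) = 6.8×10⁻¹⁰ M
For Ag₂CrO₄: [CrO₄²⁻] = (Ksp/[Ag⁺]^2) = 3.5×10⁻¹¹ M
Ag₂CrO₄ requires the lower [CrO₄²⁻], so it precipitates first.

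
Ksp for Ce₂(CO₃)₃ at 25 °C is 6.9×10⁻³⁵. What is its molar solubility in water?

Ce₂(CO₃)₃(s) ⇌ 2 Ce³⁺(aq) + 3 CO₃²⁻(aq)
For each mole of Ce₂(CO₃)₃ that dissolves per liter, [Ce³⁺] = 2s and [CO₃²⁻] = 3s; let s denote this solubility.
Ksp = [Ce³⁺]^2[CO₃²⁻]^3 = (2s)^2 · (3s)^3 = 108s^5
108s^5 = 6.9×10⁻³⁵  ⇒  s^5 = 6.4×10⁻³⁷
s = (6.4×10⁻³⁷)^(1/5) = 5.8×10⁻⁸ mol L⁻¹

5.8×10⁻⁸ M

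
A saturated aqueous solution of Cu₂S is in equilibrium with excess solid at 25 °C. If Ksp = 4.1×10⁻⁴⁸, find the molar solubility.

1.0×10⁻¹⁶ M

Cu₂S(s) ⇌ 2 Cu⁺(aq) + S²⁻(aq)
With molar solubility s: [Cu⁺] = 2s, [S²⁻] = s.
Ksp = [Cu⁺]^2[S²⁻] = (2s)^2 · s = 4s^3
4s^3 = 4.1×10⁻⁴⁸  ⇒  s^3 = 1.0×10⁻⁴⁸
Taking the 3rd root, s = 1.0×10⁻¹⁶ mol/L.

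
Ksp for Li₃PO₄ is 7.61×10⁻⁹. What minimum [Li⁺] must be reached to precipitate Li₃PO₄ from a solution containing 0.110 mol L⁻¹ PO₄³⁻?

Precipitation begins when Q = Ksp.
Li₃PO₄(s) ⇌ 3 Li⁺(aq) + PO₄³⁻(aq)
Ksp = [Li⁺]^3[PO₄³⁻] = [Li⁺]^3(0.110)
[Li⁺]^3 = 7.61×10⁻⁹ / (0.110) = 6.92×10⁻⁸
[Li⁺] = 4.11×10⁻³ mol L⁻¹

4.11×10⁻³ M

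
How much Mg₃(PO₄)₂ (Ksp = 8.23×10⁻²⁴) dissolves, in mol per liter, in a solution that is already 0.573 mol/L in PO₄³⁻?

9.76×10⁻⁹ M

Mg₃(PO₄)₂(s) ⇌ 3 Mg²⁺(aq) + 2 PO₄³⁻(aq)
The solution already contains PO₄³⁻ at 0.573 mol/L. Let s be the molar solubility of Mg₃(PO₄)₂.
[PO₄³⁻] ≈ 0.573 mol/L (common ion dominates); [Mg²⁺] = 3s.
Ksp = [Mg²⁺]^3[PO₄³⁻]^2 = (3s)^3(0.573)^2
(3s)^3 = 8.23×10⁻²⁴ / (0.573)^2 = 2.51×10⁻²³
s = 9.76×10⁻⁹ mol/L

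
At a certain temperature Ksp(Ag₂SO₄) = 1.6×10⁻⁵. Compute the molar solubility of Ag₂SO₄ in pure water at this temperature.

1.6×10⁻² M

Ag₂SO₄(s) ⇌ 2 Ag⁺(aq) + SO₄²⁻(aq)
Let s be the molar solubility. Then [Ag⁺] = 2s and [SO₄²⁻] = s.
Ksp = [Ag⁺]^2[SO₄²⁻] = (2s)^2 · s = 4s^3
4s^3 = 1.6×10⁻⁵  ⇒  s^3 = 4.0×10⁻⁶
s = (4.0×10⁻⁶)^(1/3) = 1.6×10⁻² mol L⁻¹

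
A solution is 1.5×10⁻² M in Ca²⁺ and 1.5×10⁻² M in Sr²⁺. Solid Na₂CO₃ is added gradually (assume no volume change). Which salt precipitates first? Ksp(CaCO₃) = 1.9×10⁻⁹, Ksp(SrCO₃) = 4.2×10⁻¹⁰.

A salt starts to precipitate once the ion product Q reaches its Ksp.
For CaCO₃: [CO₃²⁻] = (Ksp/[Ca²⁺]) = 1.3×10⁻⁷ M
For SrCO₃: [CO₃²⁻] = (Ksp/[Sr²⁺]) = 2.8×10⁻⁸ M
Since SrCO₃ needs less CO₃²⁻ to reach saturation, it precipitates first.

SrCO₃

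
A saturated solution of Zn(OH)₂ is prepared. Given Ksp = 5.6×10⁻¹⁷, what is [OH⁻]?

Zn(OH)₂(s) ⇌ Zn²⁺(aq) + 2 OH⁻(aq)
With molar solubility s: [Zn²⁺] = s, [OH⁻] = 2s.
Ksp = [Zn²⁺][OH⁻]^2 = s · (2s)^2 = 4s^3 = 5.6×10⁻¹⁷
s = 2.4×10⁻⁶ mol L⁻¹
[OH⁻] = 2s = 4.8×10⁻⁶ mol L⁻¹

4.8×10⁻⁶ M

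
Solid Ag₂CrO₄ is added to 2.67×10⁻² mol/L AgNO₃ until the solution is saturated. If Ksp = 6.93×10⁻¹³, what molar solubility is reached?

9.72×10⁻¹⁰ M

Ag₂CrO₄(s) ⇌ 2 Ag⁺(aq) + CrO₄²⁻(aq)
The solution already contains Ag⁺ at 2.67×10⁻² mol/L. Let s be the molar solubility of Ag₂CrO₄.
[Ag⁺] ≈ 2.67×10⁻² mol/L (common ion dominates); [CrO₄²⁻] = s.
Ksp = [Ag⁺]^2[CrO₄²⁻] = (2.67×10⁻²)^2s
s = 6.93×10⁻¹³ / (2.67×10⁻²)^2 = 9.72×10⁻¹⁰
s = 9.72×10⁻¹⁰ mol/L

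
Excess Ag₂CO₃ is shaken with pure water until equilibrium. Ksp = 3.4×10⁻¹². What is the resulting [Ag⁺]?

Ag₂CO₃(s) ⇌ 2 Ag⁺(aq) + CO₃²⁻(aq)
With molar solubility s: [Ag⁺] = 2s, [CO₃²⁻] = s.
Ksp = [Ag⁺]^2[CO₃²⁻] = (2s)^2 · s = 4s^3 = 3.4×10⁻¹²
s = 9.5×10⁻⁵ mol/L
[Ag⁺] = 2s = 1.9×10⁻⁴ mol/L

1.9×10⁻⁴ M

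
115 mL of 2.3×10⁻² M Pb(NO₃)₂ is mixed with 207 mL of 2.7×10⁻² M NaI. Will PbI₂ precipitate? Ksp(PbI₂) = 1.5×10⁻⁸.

Yes

Total volume after mixing = 115 + 207 = 322 mL.
[Pb²⁺] = (2.3×10⁻²)(115)/322 = 8.2×10⁻³ M
[I⁻] = (2.7×10⁻²)(207)/322 = 1.7×10⁻² M
Q = [Pb²⁺][I⁻]^2 = 2.5×10⁻⁶
Since Q (2.5×10⁻⁶) exceeds Ksp (1.5×10⁻⁸), PbI₂ will precipitate.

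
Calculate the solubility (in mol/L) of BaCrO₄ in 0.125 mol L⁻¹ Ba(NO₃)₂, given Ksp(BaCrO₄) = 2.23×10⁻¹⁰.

1.78×10⁻⁹ M

BaCrO₄(s) ⇌ Ba²⁺(aq) + CrO₄²⁻(aq)
Ba²⁺ is already present at 0.125 mol L⁻¹. If s mol/L of BaCrO₄ dissolves, [CrO₄²⁻] = s while [Ba²⁺] ≈ 0.125 mol L⁻¹.
Ksp = [Ba²⁺][CrO₄²⁻] = (0.125)s
s = 2.23×10⁻¹⁰ / (0.125) = 1.78×10⁻⁹
s = 1.78×10⁻⁹ mol L⁻¹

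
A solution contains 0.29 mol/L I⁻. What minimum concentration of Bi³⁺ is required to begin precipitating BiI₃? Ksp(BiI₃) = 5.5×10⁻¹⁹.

A salt starts to precipitate once the ion product Q reaches its Ksp.
BiI₃(s) ⇌ Bi³⁺(aq) + 3 I⁻(aq)
Ksp = [Bi³⁺][I⁻]^3 = [Bi³⁺](0.29)^3
[Bi³⁺] = 5.5×10⁻¹⁹ / (0.29)^3 = 2.3×10⁻¹⁷
[Bi³⁺] = 2.3×10⁻¹⁷ mol/L

2.3×10⁻¹⁷ M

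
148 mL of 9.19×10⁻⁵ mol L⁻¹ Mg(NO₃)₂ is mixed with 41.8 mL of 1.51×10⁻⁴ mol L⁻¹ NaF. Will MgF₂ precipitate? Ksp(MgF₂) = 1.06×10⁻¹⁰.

No

Total volume after mixing = 148 + 41.8 = 189.8 mL.
[Mg²⁺] = (9.19×10⁻⁵)(148)/189.8 = 7.17×10⁻⁵ mol L⁻¹
[F⁻] = (1.51×10⁻⁴)(41.8)/189.8 = 3.33×10⁻⁵ mol L⁻¹
Q = [Mg²⁺][F⁻]^2 = 7.92×10⁻¹⁴
Q < Ksp (7.92×10⁻¹⁴ vs 1.06×10⁻¹⁰); the solution remains unsaturated and no precipitate forms.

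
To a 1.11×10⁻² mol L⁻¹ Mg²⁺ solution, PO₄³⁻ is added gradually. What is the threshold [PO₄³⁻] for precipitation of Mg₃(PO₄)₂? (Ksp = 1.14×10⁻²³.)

Precipitation of each salt begins when its ion product equals Ksp.
Mg₃(PO₄)₂(s) ⇌ 3 Mg²⁺(aq) + 2 PO₄³⁻(aq)
Ksp = [Mg²⁺]^3[PO₄³⁻]^2 = [PO₄³⁻]^2(1.11×10⁻²)^3
[PO₄³⁻]^2 = 1.14×10⁻²³ / (1.11×10⁻²)^3 = 8.34×10⁻¹⁸
[PO₄³⁻] = 2.89×10⁻⁹ mol L⁻¹

2.89×10⁻⁹ M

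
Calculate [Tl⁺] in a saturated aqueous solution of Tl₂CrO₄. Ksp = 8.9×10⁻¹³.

1.2×10⁻⁴ M

Tl₂CrO₄(s) ⇌ 2 Tl⁺(aq) + CrO₄²⁻(aq)
Call the molar solubility s, so that [Tl⁺] = 2s and [CrO₄²⁻] = s.
Ksp = [Tl⁺]^2[CrO₄²⁻] = (2s)^2 · s = 4s^3 = 8.9×10⁻¹³
s = 6.1×10⁻⁵ mol L⁻¹
[Tl⁺] = 2s = 1.2×10⁻⁴ mol L⁻¹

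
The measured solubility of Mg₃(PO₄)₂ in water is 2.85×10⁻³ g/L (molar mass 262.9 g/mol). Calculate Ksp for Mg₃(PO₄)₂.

s = (2.85×10⁻³ g L⁻¹)/(262.9 g mol⁻¹) = 1.0841×10⁻⁵ M
Mg₃(PO₄)₂(s) ⇌ 3 Mg²⁺(aq) + 2 PO₄³⁻(aq)
With molar solubility s: [Mg²⁺] = 3s, [PO₄³⁻] = 2s.
Ksp = [Mg²⁺]^3[PO₄³⁻]^2 = (3s)^3 · (2s)^2 = 108s^5
Ksp = 108 × (1.0841×10⁻⁵)^5 = 1.62×10⁻²³

Ksp = 1.62×10⁻²³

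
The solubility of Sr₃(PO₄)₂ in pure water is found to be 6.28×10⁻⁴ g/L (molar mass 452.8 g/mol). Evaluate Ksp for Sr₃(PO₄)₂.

Ksp = 5.54×10⁻²⁸

Convert to molarity: s = 6.28×10⁻⁴ / 452.8 = 1.3869×10⁻⁶ mol/L
Sr₃(PO₄)₂(s) ⇌ 3 Sr²⁺(aq) + 2 PO₄³⁻(aq)
Call the molar solubility s, so that [Sr²⁺] = 3s and [PO₄³⁻] = 2s.
Ksp = [Sr²⁺]^3[PO₄³⁻]^2 = (3s)^3 · (2s)^2 = 108s^5
Ksp = 108 × (1.3869×10⁻⁶)^5 = 5.54×10⁻²⁸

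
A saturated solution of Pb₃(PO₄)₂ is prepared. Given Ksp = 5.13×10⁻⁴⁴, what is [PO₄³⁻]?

Pb₃(PO₄)₂(s) ⇌ 3 Pb²⁺(aq) + 2 PO₄³⁻(aq)
Let s be the molar solubility. Then [Pb²⁺] = 3s and [PO₄³⁻] = 2s.
Ksp = [Pb²⁺]^3[PO₄³⁻]^2 = (3s)^3 · (2s)^2 = 108s^5 = 5.13×10⁻⁴⁴
s = 8.62×10⁻¹⁰ mol/L
[PO₄³⁻] = 2s = 1.72×10⁻⁹ mol/L

1.72×10⁻⁹ M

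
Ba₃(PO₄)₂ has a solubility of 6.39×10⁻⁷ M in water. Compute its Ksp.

Ba₃(PO₄)₂(s) ⇌ 3 Ba²⁺(aq) + 2 PO₄³⁻(aq)
Let s be the molar solubility. Then [Ba²⁺] = 3s and [PO₄³⁻] = 2s.
Ksp = [Ba²⁺]^3[PO₄³⁻]^2 = (3s)^3 · (2s)^2 = 108s^5
Ksp = 108 × (6.39×10⁻⁷)^5 = 1.15×10⁻²⁹

Ksp = 1.15×10⁻²⁹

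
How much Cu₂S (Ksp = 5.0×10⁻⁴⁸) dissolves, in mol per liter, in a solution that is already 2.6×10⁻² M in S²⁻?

Cu₂S(s) ⇌ 2 Cu⁺(aq) + S²⁻(aq)
S²⁻ is already present at 2.6×10⁻² M. If s mol/L of Cu₂S dissolves, [Cu⁺] = 2s while [S²⁻] ≈ 2.6×10⁻² M.
Ksp = [Cu⁺]^2[S²⁻] = (2s)^2(2.6×10⁻²)
(2s)^2 = 5.0×10⁻⁴⁸ / (2.6×10⁻²) = 1.9×10⁻⁴⁶
s = 6.9×10⁻²⁴ M

6.9×10⁻²⁴ M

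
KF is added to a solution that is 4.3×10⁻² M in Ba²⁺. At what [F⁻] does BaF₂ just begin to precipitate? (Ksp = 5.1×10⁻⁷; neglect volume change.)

3.4×10⁻³ M

The threshold for precipitation is Q = Ksp.
BaF₂(s) ⇌ Ba²⁺(aq) + 2 F⁻(aq)
Ksp = [Ba²⁺][F⁻]^2 = [F⁻]^2(4.3×10⁻²)
[F⁻]^2 = 5.1×10⁻⁷ / (4.3×10⁻²) = 1.2×10⁻⁵
[F⁻] = 3.4×10⁻³ M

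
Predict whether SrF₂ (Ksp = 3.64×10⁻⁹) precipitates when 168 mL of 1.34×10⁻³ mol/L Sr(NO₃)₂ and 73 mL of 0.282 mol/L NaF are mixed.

Yes

After mixing, V = 168 mL + 73 mL = 241 mL.
[Sr²⁺] = (1.34×10⁻³)(168)/241 = 9.34×10⁻⁴ mol/L
[F⁻] = (0.282)(73)/241 = 8.54×10⁻² mol/L
Q = [Sr²⁺][F⁻]^2 = 6.82×10⁻⁶
Q = 6.82×10⁻⁶ > Ksp = 3.64×10⁻⁹, so the solution is supersaturated and SrF₂ precipitates.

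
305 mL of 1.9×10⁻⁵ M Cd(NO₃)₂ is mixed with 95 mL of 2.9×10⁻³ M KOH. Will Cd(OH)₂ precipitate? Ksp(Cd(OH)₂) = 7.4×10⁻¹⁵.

Total volume after mixing = 305 + 95 = 400 mL.
[Cd²⁺] = (1.9×10⁻⁵)(305)/400 = 1.4×10⁻⁵ M
[OH⁻] = (2.9×10⁻³)(95)/400 = 6.9×10⁻⁴ M
Q = [Cd²⁺][OH⁻]^2 = 6.9×10⁻¹²
Since Q (6.9×10⁻¹²) exceeds Ksp (7.4×10⁻¹⁵), Cd(OH)₂ will precipitate.

Yes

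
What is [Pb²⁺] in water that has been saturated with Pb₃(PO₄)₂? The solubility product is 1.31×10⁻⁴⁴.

Pb₃(PO₄)₂(s) ⇌ 3 Pb²⁺(aq) + 2 PO₄³⁻(aq)
Call the molar solubility s, so that [Pb²⁺] = 3s and [PO₄³⁻] = 2s.
Ksp = [Pb²⁺]^3[PO₄³⁻]^2 = (3s)^3 · (2s)^2 = 108s^5 = 1.31×10⁻⁴⁴
s = 6.56×10⁻¹⁰ M
[Pb²⁺] = 3s = 1.97×10⁻⁹ M

1.97×10⁻⁹ M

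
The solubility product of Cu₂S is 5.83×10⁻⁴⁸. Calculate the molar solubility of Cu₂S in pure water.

Cu₂S(s) ⇌ 2 Cu⁺(aq) + S²⁻(aq)
Call the molar solubility s, so that [Cu⁺] = 2s and [S²⁻] = s.
Ksp = [Cu⁺]^2[S²⁻] = (2s)^2 · s = 4s^3
4s^3 = 5.83×10⁻⁴⁸  ⇒  s^3 = 1.46×10⁻⁴⁸
Taking the 3rd root, s = 1.13×10⁻¹⁶ M.

1.13×10⁻¹⁶ M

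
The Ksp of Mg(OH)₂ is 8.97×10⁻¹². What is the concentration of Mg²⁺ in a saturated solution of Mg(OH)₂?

Mg(OH)₂(s) ⇌ Mg²⁺(aq) + 2 OH⁻(aq)
Let s be the molar solubility. Then [Mg²⁺] = s and [OH⁻] = 2s.
Ksp = [Mg²⁺][OH⁻]^2 = s · (2s)^2 = 4s^3 = 8.97×10⁻¹²
s = 1.31×10⁻⁴ mol L⁻¹
[Mg²⁺] = s = 1.31×10⁻⁴ mol L⁻¹

1.31×10⁻⁴ M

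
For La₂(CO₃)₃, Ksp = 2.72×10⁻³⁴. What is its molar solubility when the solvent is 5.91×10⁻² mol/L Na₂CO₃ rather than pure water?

5.74×10⁻¹⁶ M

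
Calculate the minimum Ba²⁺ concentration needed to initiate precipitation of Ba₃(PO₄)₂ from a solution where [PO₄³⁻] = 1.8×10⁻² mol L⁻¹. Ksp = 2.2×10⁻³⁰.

A salt starts to precipitate once the ion product Q reaches its Ksp.
Ba₃(PO₄)₂(s) ⇌ 3 Ba²⁺(aq) + 2 PO₄³⁻(aq)
Ksp = [Ba²⁺]^3[PO₄³⁻]^2 = [Ba²⁺]^3(1.8×10⁻²)^2
[Ba²⁺]^3 = 2.2×10⁻³⁰ / (1.8×10⁻²)^2 = 6.8×10⁻²⁷
[Ba²⁺] = 1.9×10⁻⁹ mol L⁻¹

1.9×10⁻⁹ M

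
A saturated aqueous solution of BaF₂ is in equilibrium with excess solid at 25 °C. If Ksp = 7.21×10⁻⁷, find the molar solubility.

5.65×10⁻³ M

BaF₂(s) ⇌ Ba²⁺(aq) + 2 F⁻(aq)
For each mole of BaF₂ that dissolves per liter, [Ba²⁺] = s and [F⁻] = 2s; let s denote this solubility.
Ksp = [Ba²⁺][F⁻]^2 = s · (2s)^2 = 4s^3
4s^3 = 7.21×10⁻⁷  ⇒  s^3 = 1.80×10⁻⁷
s = 5.65×10⁻³ mol L⁻¹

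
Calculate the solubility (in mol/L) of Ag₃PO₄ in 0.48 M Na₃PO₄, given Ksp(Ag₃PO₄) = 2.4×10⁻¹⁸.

5.7×10⁻⁷ M

Ag₃PO₄(s) ⇌ 3 Ag⁺(aq) + PO₄³⁻(aq)
PO₄³⁻ is already present at 0.48 M. If s mol/L of Ag₃PO₄ dissolves, [Ag⁺] = 3s while [PO₄³⁻] ≈ 0.48 M.
Ksp = [Ag⁺]^3[PO₄³⁻] = (3s)^3(0.48)
(3s)^3 = 2.4×10⁻¹⁸ / (0.48) = 5.0×10⁻¹⁸
s = 5.7×10⁻⁷ M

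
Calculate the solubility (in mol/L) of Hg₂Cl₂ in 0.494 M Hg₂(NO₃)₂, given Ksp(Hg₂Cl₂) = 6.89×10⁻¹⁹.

Hg₂Cl₂(s) ⇌ Hg₂²⁺(aq) + 2 Cl⁻(aq)
Let s be the solubility of Hg₂Cl₂ here. The common ion gives [Hg₂²⁺] ≈ 0.494 M, and [Cl⁻] = 2s.
Ksp = [Hg₂²⁺][Cl⁻]^2 = (0.494)(2s)^2
(2s)^2 = 6.89×10⁻¹⁹ / (0.494) = 1.39×10⁻¹⁸
s = 5.90×10⁻¹⁰ M

5.90×10⁻¹⁰ M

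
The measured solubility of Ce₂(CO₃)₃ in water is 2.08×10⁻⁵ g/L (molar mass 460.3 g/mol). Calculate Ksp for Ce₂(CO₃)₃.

Ksp = 2.03×10⁻³⁵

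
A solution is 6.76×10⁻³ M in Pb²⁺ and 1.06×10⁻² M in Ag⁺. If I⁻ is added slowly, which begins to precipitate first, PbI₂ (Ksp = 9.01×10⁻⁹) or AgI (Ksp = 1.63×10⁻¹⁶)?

The threshold for precipitation is Q = Ksp.
For PbI₂: [I⁻] = (Ksp/[Pb²⁺])^(1/2) = 1.15×10⁻³ M
For AgI: [I⁻] = (Ksp/[Ag⁺]) = 1.54×10⁻¹⁴ M
Since AgI needs less I⁻ to reach saturation, it precipitates first.

AgI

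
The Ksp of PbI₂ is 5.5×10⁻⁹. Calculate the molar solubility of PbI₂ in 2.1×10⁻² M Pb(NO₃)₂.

PbI₂(s) ⇌ Pb²⁺(aq) + 2 I⁻(aq)
With Pb²⁺ already at 2.1×10⁻² M and s small, take [Pb²⁺] ≈ 2.1×10⁻² M and [I⁻] = 2s.
Ksp = [Pb²⁺][I⁻]^2 = (2.1×10⁻²)(2s)^2
(2s)^2 = 5.5×10⁻⁹ / (2.1×10⁻²) = 2.6×10⁻⁷
s = 2.6×10⁻⁴ M

2.6×10⁻⁴ M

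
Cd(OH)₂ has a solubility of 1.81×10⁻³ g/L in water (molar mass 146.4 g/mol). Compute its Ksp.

Molar solubility s = (1.81×10⁻³ g/L) / (146.4 g/mol) = 1.2363×10⁻⁵ mol/L
Cd(OH)₂(s) ⇌ Cd²⁺(aq) + 2 OH⁻(aq)
With molar solubility s: [Cd²⁺] = s, [OH⁻] = 2s.
Ksp = [Cd²⁺][OH⁻]^2 = s · (2s)^2 = 4s^3
Ksp = 4 × (1.2363×10⁻⁵)^3 = 7.56×10⁻¹⁵

Ksp = 7.56×10⁻¹⁵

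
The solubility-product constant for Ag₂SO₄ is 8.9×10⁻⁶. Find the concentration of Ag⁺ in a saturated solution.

2.6×10⁻² M

Ag₂SO₄(s) ⇌ 2 Ag⁺(aq) + SO₄²⁻(aq)
With molar solubility s: [Ag⁺] = 2s, [SO₄²⁻] = s.
Ksp = [Ag⁺]^2[SO₄²⁻] = (2s)^2 · s = 4s^3 = 8.9×10⁻⁶
s = 1.3×10⁻² M
[Ag⁺] = 2s = 2.6×10⁻² M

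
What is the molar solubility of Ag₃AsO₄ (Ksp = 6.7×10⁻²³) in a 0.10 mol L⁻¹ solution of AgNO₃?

6.7×10⁻²⁰ M

Ag₃AsO₄(s) ⇌ 3 Ag⁺(aq) + AsO₄³⁻(aq)
The solution already contains Ag⁺ at 0.10 mol L⁻¹. Let s be the molar solubility of Ag₃AsO₄.
[Ag⁺] ≈ 0.10 mol L⁻¹ (common ion dominates); [AsO₄³⁻] = s.
Ksp = [Ag⁺]^3[AsO₄³⁻] = (0.10)^3s
s = 6.7×10⁻²³ / (0.10)^3 = 6.7×10⁻²⁰
s = 6.7×10⁻²⁰ mol L⁻¹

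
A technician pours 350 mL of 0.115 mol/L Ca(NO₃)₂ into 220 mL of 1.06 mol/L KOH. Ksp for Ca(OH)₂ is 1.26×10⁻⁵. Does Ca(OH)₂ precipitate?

Yes

Total volume after mixing = 350 + 220 = 570 mL.
[Ca²⁺] = (0.115)(350)/570 = 7.06×10⁻² mol/L
[OH⁻] = (1.06)(220)/570 = 0.409 mol/L
Q = [Ca²⁺][OH⁻]^2 = 1.18×10⁻²
Q = 1.18×10⁻² > Ksp = 1.26×10⁻⁵, so the solution is supersaturated and Ca(OH)₂ precipitates.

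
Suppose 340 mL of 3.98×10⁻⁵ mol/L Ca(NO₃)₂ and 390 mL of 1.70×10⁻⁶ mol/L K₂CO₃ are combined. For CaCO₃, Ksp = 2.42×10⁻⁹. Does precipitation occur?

Total volume after mixing = 340 + 390 = 730 mL.
[Ca²⁺] = (3.98×10⁻⁵)(340)/730 = 1.85×10⁻⁵ mol/L
[CO₃²⁻] = (1.70×10⁻⁶)(390)/730 = 9.08×10⁻⁷ mol/L
Q = [Ca²⁺][CO₃²⁻] = 1.68×10⁻¹¹
Since Q (1.68×10⁻¹¹) is less than Ksp (2.42×10⁻⁹), no CaCO₃ precipitates.

No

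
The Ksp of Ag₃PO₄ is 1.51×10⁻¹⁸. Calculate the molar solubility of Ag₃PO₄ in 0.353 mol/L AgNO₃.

Ag₃PO₄(s) ⇌ 3 Ag⁺(aq) + PO₄³⁻(aq)
The solution already contains Ag⁺ at 0.353 mol/L. Let s be the molar solubility of Ag₃PO₄.
[Ag⁺] ≈ 0.353 mol/L (common ion dominates); [PO₄³⁻] = s.
Ksp = [Ag⁺]^3[PO₄³⁻] = (0.353)^3s
s = 1.51×10⁻¹⁸ / (0.353)^3 = 3.43×10⁻¹⁷
s = 3.43×10⁻¹⁷ mol/L

3.43×10⁻¹⁷ M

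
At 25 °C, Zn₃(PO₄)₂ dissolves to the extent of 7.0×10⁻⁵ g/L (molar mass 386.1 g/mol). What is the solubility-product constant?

Ksp = 2.1×10⁻³²

Convert to molarity: s = 7.0×10⁻⁵ / 386.1 = 1.813×10⁻⁷ mol/L
Zn₃(PO₄)₂(s) ⇌ 3 Zn²⁺(aq) + 2 PO₄³⁻(aq)
If s mol/L of Zn₃(PO₄)₂ dissolves, [Zn²⁺] = 3s and [PO₄³⁻] = 2s.
Ksp = [Zn²⁺]^3[PO₄³⁻]^2 = (3s)^3 · (2s)^2 = 108s^5
Ksp = 108 × (1.813×10⁻⁷)^5 = 2.1×10⁻³²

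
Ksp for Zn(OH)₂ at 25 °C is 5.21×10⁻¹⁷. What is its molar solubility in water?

Zn(OH)₂(s) ⇌ Zn²⁺(aq) + 2 OH⁻(aq)
If s mol/L of Zn(OH)₂ dissolves, [Zn²⁺] = s and [OH⁻] = 2s.
Ksp = [Zn²⁺][OH⁻]^2 = s · (2s)^2 = 4s^3
4s^3 = 5.21×10⁻¹⁷  ⇒  s^3 = 1.30×10⁻¹⁷
Taking the 3rd root, s = 2.35×10⁻⁶ mol/L.

2.35×10⁻⁶ M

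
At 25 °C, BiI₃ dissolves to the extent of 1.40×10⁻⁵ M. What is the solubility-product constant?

BiI₃(s) ⇌ Bi³⁺(aq) + 3 I⁻(aq)
For each mole of BiI₃ that dissolves per liter, [Bi³⁺] = s and [I⁻] = 3s; let s denote this solubility.
Ksp = [Bi³⁺][I⁻]^3 = s · (3s)^3 = 27s^4
Ksp = 27 × (1.40×10⁻⁵)^4 = 1.04×10⁻¹⁸

Ksp = 1.04×10⁻¹⁸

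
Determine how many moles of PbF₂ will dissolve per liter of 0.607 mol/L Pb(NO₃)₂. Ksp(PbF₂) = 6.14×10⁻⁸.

1.59×10⁻⁴ M

PbF₂(s) ⇌ Pb²⁺(aq) + 2 F⁻(aq)
The solution already contains Pb²⁺ at 0.607 mol/L. Let s be the molar solubility of PbF₂.
[Pb²⁺] ≈ 0.607 mol/L (common ion dominates); [F⁻] = 2s.
Ksp = [Pb²⁺][F⁻]^2 = (0.607)(2s)^2
(2s)^2 = 6.14×10⁻⁸ / (0.607) = 1.01×10⁻⁷
s = 1.59×10⁻⁴ mol/L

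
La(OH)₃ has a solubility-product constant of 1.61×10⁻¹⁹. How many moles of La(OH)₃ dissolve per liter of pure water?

La(OH)₃(s) ⇌ La³⁺(aq) + 3 OH⁻(aq)
For each mole of La(OH)₃ that dissolves per liter, [La³⁺] = s and [OH⁻] = 3s; let s denote this solubility.
Ksp = [La³⁺][OH⁻]^3 = s · (3s)^3 = 27s^4
27s^4 = 1.61×10⁻¹⁹  ⇒  s^4 = 5.96×10⁻²¹
s = (5.96×10⁻²¹)^(1/4) = 8.79×10⁻⁶ M

8.79×10⁻⁶ M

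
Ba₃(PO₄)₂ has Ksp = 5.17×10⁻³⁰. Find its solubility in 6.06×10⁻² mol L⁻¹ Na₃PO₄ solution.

3.74×10⁻¹⁰ M

Ba₃(PO₄)₂(s) ⇌ 3 Ba²⁺(aq) + 2 PO₄³⁻(aq)
With PO₄³⁻ already at 6.06×10⁻² mol L⁻¹ and s small, take [PO₄³⁻] ≈ 6.06×10⁻² mol L⁻¹ and [Ba²⁺] = 3s.
Ksp = [Ba²⁺]^3[PO₄³⁻]^2 = (3s)^3(6.06×10⁻²)^2
(3s)^3 = 5.17×10⁻³⁰ / (6.06×10⁻²)^2 = 1.41×10⁻²⁷
s = 3.74×10⁻¹⁰ mol L⁻¹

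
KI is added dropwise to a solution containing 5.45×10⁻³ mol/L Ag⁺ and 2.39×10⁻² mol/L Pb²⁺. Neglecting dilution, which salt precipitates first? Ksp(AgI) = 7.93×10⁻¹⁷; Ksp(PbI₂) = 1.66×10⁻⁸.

AgI

Each salt precipitates once Q = Ksp for that salt.
For AgI: [I⁻] = (Ksp/[Ag⁺]) = 1.46×10⁻¹⁴ mol/L
For PbI₂: [I⁻] = (Ksp/[Pb²⁺])^(1/2) = 8.33×10⁻⁴ mol/L
The smaller threshold [I⁻] is reached first, so AgI precipitates first.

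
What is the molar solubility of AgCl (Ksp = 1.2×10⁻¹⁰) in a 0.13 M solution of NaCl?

AgCl(s) ⇌ Ag⁺(aq) + Cl⁻(aq)
Let s be the solubility of AgCl here. The common ion gives [Cl⁻] ≈ 0.13 M, and [Ag⁺] = s.
Ksp = [Ag⁺][Cl⁻] = s(0.13)
s = 1.2×10⁻¹⁰ / (0.13) = 9.2×10⁻¹⁰
s = 9.2×10⁻¹⁰ M

9.2×10⁻¹⁰ M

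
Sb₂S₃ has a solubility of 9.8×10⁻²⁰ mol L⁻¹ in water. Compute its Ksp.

Sb₂S₃(s) ⇌ 2 Sb³⁺(aq) + 3 S²⁻(aq)
If s mol/L of Sb₂S₃ dissolves, [Sb³⁺] = 2s and [S²⁻] = 3s.
Ksp = [Sb³⁺]^2[S²⁻]^3 = (2s)^2 · (3s)^3 = 108s^5
Ksp = 108 × (9.8×10⁻²⁰)^5 = 9.8×10⁻⁹⁴

Ksp = 9.8×10⁻⁹⁴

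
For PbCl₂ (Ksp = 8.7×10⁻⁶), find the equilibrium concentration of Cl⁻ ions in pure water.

PbCl₂(s) ⇌ Pb²⁺(aq) + 2 Cl⁻(aq)
If s mol/L of PbCl₂ dissolves, [Pb²⁺] = s and [Cl⁻] = 2s.
Ksp = [Pb²⁺][Cl⁻]^2 = s · (2s)^2 = 4s^3 = 8.7×10⁻⁶
s = 1.3×10⁻² mol L⁻¹
[Cl⁻] = 2s = 2.6×10⁻² mol L⁻¹

2.6×10⁻² M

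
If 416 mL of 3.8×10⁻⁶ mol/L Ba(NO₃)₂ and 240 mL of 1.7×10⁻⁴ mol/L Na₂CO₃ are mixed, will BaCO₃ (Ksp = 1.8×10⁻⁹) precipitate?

Total volume after mixing = 416 + 240 = 656 mL.
[Ba²⁺] = (3.8×10⁻⁶)(416)/656 = 2.4×10⁻⁶ mol/L
[CO₃²⁻] = (1.7×10⁻⁴)(240)/656 = 6.2×10⁻⁵ mol/L
Q = [Ba²⁺][CO₃²⁻] = 1.5×10⁻¹⁰
Since Q (1.5×10⁻¹⁰) is less than Ksp (1.8×10⁻⁹), no BaCO₃ precipitates.

No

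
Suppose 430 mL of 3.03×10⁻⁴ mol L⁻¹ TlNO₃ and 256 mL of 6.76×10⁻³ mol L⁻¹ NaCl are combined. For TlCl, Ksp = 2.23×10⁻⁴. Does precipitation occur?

After mixing, V = 430 mL + 256 mL = 686 mL.
[Tl⁺] = (3.03×10⁻⁴)(430)/686 = 1.90×10⁻⁴ mol L⁻¹
[Cl⁻] = (6.76×10⁻³)(256)/686 = 2.52×10⁻³ mol L⁻¹
Q = [Tl⁺][Cl⁻] = 4.79×10⁻⁷
Since Q (4.79×10⁻⁷) is less than Ksp (2.23×10⁻⁴), no TlCl precipitates.

No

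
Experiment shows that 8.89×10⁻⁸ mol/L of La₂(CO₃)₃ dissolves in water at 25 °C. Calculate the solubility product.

Ksp = 6.00×10⁻³⁴

La₂(CO₃)₃(s) ⇌ 2 La³⁺(aq) + 3 CO₃²⁻(aq)
For each mole of La₂(CO₃)₃ that dissolves per liter, [La³⁺] = 2s and [CO₃²⁻] = 3s; let s denote this solubility.
Ksp = [La³⁺]^2[CO₃²⁻]^3 = (2s)^2 · (3s)^3 = 108s^5
Ksp = 108 × (8.89×10⁻⁸)^5 = 6.00×10⁻³⁴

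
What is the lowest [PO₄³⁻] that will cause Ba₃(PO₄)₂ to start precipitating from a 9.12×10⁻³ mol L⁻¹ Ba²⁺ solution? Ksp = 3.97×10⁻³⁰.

Precipitation of each salt begins when its ion product equals Ksp.
Ba₃(PO₄)₂(s) ⇌ 3 Ba²⁺(aq) + 2 PO₄³⁻(aq)
Ksp = [Ba²⁺]^3[PO₄³⁻]^2 = [PO₄³⁻]^2(9.12×10⁻³)^3
[PO₄³⁻]^2 = 3.97×10⁻³⁰ / (9.12×10⁻³)^3 = 5.23×10⁻²⁴
[PO₄³⁻] = 2.29×10⁻¹² mol L⁻¹

2.29×10⁻¹² M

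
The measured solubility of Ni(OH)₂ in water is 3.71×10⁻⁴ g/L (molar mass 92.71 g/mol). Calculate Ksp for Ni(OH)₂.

Molar solubility s = (3.71×10⁻⁴ g/L) / (92.71 g/mol) = 4.0017×10⁻⁶ mol/L
Ni(OH)₂(s) ⇌ Ni²⁺(aq) + 2 OH⁻(aq)
If s mol/L of Ni(OH)₂ dissolves, [Ni²⁺] = s and [OH⁻] = 2s.
Ksp = [Ni²⁺][OH⁻]^2 = s · (2s)^2 = 4s^3
Ksp = 4 × (4.0017×10⁻⁶)^3 = 2.56×10⁻¹⁶

Ksp = 2.56×10⁻¹⁶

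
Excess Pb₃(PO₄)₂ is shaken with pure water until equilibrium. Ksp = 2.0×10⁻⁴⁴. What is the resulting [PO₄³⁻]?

1.4×10⁻⁹ M

Pb₃(PO₄)₂(s) ⇌ 3 Pb²⁺(aq) + 2 PO₄³⁻(aq)
If s mol/L of Pb₃(PO₄)₂ dissolves, [Pb²⁺] = 3s and [PO₄³⁻] = 2s.
Ksp = [Pb²⁺]^3[PO₄³⁻]^2 = (3s)^3 · (2s)^2 = 108s^5 = 2.0×10⁻⁴⁴
s = 7.1×10⁻¹⁰ mol L⁻¹
[PO₄³⁻] = 2s = 1.4×10⁻⁹ mol L⁻¹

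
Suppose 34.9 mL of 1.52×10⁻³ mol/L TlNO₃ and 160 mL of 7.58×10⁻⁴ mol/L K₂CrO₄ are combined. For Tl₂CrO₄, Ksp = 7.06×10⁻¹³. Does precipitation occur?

Yes

The combined volume is 194.9 mL.
[Tl⁺] = (1.52×10⁻³)(34.9)/194.9 = 2.72×10⁻⁴ mol/L
[CrO₄²⁻] = (7.58×10⁻⁴)(160)/194.9 = 6.22×10⁻⁴ mol/L
Q = [Tl⁺]^2[CrO₄²⁻] = 4.61×10⁻¹¹
Because Q > Ksp (4.61×10⁻¹¹ vs 7.06×10⁻¹³), a precipitate of Tl₂CrO₄ forms.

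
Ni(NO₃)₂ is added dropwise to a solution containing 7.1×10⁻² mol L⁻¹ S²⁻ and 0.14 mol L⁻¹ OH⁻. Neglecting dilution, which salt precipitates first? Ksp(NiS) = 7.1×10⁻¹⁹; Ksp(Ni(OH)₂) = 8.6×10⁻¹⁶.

A salt starts to precipitate once the ion product Q reaches its Ksp.
For NiS: [Ni²⁺] = (Ksp/[S²⁻]) = 1.0×10⁻¹⁷ mol L⁻¹
For Ni(OH)₂: [Ni²⁺] = (Ksp/[OH⁻]^2) = 4.4×10⁻¹⁴ mol L⁻¹
NiS requires the lower [Ni²⁺], so it precipitates first.

NiS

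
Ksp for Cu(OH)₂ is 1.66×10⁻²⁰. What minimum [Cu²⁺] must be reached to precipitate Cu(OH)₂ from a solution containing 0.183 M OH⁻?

4.96×10⁻¹⁹ M

Precipitation begins when Q = Ksp.
Cu(OH)₂(s) ⇌ Cu²⁺(aq) + 2 OH⁻(aq)
Ksp = [Cu²⁺][OH⁻]^2 = [Cu²⁺](0.183)^2
[Cu²⁺] = 1.66×10⁻²⁰ / (0.183)^2 = 4.96×10⁻¹⁹
[Cu²⁺] = 4.96×10⁻¹⁹ M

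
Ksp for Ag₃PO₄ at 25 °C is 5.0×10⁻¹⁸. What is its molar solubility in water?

Ag₃PO₄(s) ⇌ 3 Ag⁺(aq) + PO₄³⁻(aq)
Let s be the molar solubility. Then [Ag⁺] = 3s and [PO₄³⁻] = s.
Ksp = [Ag⁺]^3[PO₄³⁻] = (3s)^3 · s = 27s^4
27s^4 = 5.0×10⁻¹⁸  ⇒  s^4 = 1.9×10⁻¹⁹
s = 2.1×10⁻⁵ mol L⁻¹

2.1×10⁻⁵ M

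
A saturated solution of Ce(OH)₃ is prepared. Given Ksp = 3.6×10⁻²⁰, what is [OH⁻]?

1.8×10⁻⁵ M

Ce(OH)₃(s) ⇌ Ce³⁺(aq) + 3 OH⁻(aq)
If s mol/L of Ce(OH)₃ dissolves, [Ce³⁺] = s and [OH⁻] = 3s.
Ksp = [Ce³⁺][OH⁻]^3 = s · (3s)^3 = 27s^4 = 3.6×10⁻²⁰
s = 6.0×10⁻⁶ mol/L
[OH⁻] = 3s = 1.8×10⁻⁵ mol/L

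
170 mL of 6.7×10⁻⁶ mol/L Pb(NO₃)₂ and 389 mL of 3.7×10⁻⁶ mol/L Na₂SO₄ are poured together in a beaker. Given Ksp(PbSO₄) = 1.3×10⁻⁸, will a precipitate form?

The combined volume is 559 mL.
[Pb²⁺] = (6.7×10⁻⁶)(170)/559 = 2.0×10⁻⁶ mol/L
[SO₄²⁻] = (3.7×10⁻⁶)(389)/559 = 2.6×10⁻⁶ mol/L
Q = [Pb²⁺][SO₄²⁻] = 5.2×10⁻¹²
Q = 5.2×10⁻¹² < Ksp = 1.3×10⁻⁸, so the solution is unsaturated and no precipitate forms.

No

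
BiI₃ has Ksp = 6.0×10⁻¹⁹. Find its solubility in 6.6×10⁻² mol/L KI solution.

BiI₃(s) ⇌ Bi³⁺(aq) + 3 I⁻(aq)
I⁻ is already present at 6.6×10⁻² mol/L. If s mol/L of BiI₃ dissolves, [Bi³⁺] = s while [I⁻] ≈ 6.6×10⁻² mol/L.
Ksp = [Bi³⁺][I⁻]^3 = s(6.6×10⁻²)^3
s = 6.0×10⁻¹⁹ / (6.6×10⁻²)^3 = 2.1×10⁻¹⁵
s = 2.1×10⁻¹⁵ mol/L

2.1×10⁻¹⁵ M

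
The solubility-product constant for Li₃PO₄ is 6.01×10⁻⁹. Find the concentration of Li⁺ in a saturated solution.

1.16×10⁻² M

Li₃PO₄(s) ⇌ 3 Li⁺(aq) + PO₄³⁻(aq)
Call the molar solubility s, so that [Li⁺] = 3s and [PO₄³⁻] = s.
Ksp = [Li⁺]^3[PO₄³⁻] = (3s)^3 · s = 27s^4 = 6.01×10⁻⁹
s = 3.86×10⁻³ M
[Li⁺] = 3s = 1.16×10⁻² M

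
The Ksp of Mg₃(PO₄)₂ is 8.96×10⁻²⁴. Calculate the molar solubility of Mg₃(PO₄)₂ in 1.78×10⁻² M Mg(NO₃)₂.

6.30×10⁻¹⁰ M

Mg₃(PO₄)₂(s) ⇌ 3 Mg²⁺(aq) + 2 PO₄³⁻(aq)
Let s be the solubility of Mg₃(PO₄)₂ here. The common ion gives [Mg²⁺] ≈ 1.78×10⁻² M, and [PO₄³⁻] = 2s.
Ksp = [Mg²⁺]^3[PO₄³⁻]^2 = (1.78×10⁻²)^3(2s)^2
(2s)^2 = 8.96×10⁻²⁴ / (1.78×10⁻²)^3 = 1.59×10⁻¹⁸
s = 6.30×10⁻¹⁰ M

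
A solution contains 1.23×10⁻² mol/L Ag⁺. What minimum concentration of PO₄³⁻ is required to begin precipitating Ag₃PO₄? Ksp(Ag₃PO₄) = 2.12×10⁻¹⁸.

Each salt precipitates once Q = Ksp for that salt.
Ag₃PO₄(s) ⇌ 3 Ag⁺(aq) + PO₄³⁻(aq)
Ksp = [Ag⁺]^3[PO₄³⁻] = [PO₄³⁻](1.23×10⁻²)^3
[PO₄³⁻] = 2.12×10⁻¹⁸ / (1.23×10⁻²)^3 = 1.14×10⁻¹²
[PO₄³⁻] = 1.14×10⁻¹² mol/L

1.14×10⁻¹² M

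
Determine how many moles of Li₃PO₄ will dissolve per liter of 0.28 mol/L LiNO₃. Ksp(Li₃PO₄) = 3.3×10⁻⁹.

Li₃PO₄(s) ⇌ 3 Li⁺(aq) + PO₄³⁻(aq)
Li⁺ is already present at 0.28 mol/L. If s mol/L of Li₃PO₄ dissolves, [PO₄³⁻] = s while [Li⁺] ≈ 0.28 mol/L.
Ksp = [Li⁺]^3[PO₄³⁻] = (0.28)^3s
s = 3.3×10⁻⁹ / (0.28)^3 = 1.5×10⁻⁷
s = 1.5×10⁻⁷ mol/L

1.5×10⁻⁷ M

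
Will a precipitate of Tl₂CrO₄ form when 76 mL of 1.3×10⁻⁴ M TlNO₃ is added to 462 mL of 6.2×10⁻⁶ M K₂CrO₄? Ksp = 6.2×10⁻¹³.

No

Total volume after mixing = 76 + 462 = 538 mL.
[Tl⁺] = (1.3×10⁻⁴)(76)/538 = 1.8×10⁻⁵ M
[CrO₄²⁻] = (6.2×10⁻⁶)(462)/538 = 5.3×10⁻⁶ M
Q = [Tl⁺]^2[CrO₄²⁻] = 1.8×10⁻¹⁵
Q = 1.8×10⁻¹⁵ < Ksp = 6.2×10⁻¹³, so the solution is unsaturated and no precipitate forms.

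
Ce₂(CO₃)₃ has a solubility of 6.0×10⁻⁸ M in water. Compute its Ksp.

Ksp = 8.4×10⁻³⁵

Ce₂(CO₃)₃(s) ⇌ 2 Ce³⁺(aq) + 3 CO₃²⁻(aq)
Let s be the molar solubility. Then [Ce³⁺] = 2s and [CO₃²⁻] = 3s.
Ksp = [Ce³⁺]^2[CO₃²⁻]^3 = (2s)^2 · (3s)^3 = 108s^5
Ksp = 108 × (6.0×10⁻⁸)^5 = 8.4×10⁻³⁵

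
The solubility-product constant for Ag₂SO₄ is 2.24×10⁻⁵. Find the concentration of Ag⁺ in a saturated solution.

3.55×10⁻² M

Ag₂SO₄(s) ⇌ 2 Ag⁺(aq) + SO₄²⁻(aq)
If s mol/L of Ag₂SO₄ dissolves, [Ag⁺] = 2s and [SO₄²⁻] = s.
Ksp = [Ag⁺]^2[SO₄²⁻] = (2s)^2 · s = 4s^3 = 2.24×10⁻⁵
s = 1.78×10⁻² mol L⁻¹
[Ag⁺] = 2s = 3.55×10⁻² mol L⁻¹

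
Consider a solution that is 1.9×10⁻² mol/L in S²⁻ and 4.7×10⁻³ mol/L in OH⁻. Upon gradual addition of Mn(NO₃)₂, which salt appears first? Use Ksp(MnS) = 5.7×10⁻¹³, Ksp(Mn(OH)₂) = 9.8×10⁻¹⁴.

Each salt precipitates once Q = Ksp for that salt.
For MnS: [Mn²⁺] = (Ksp/[S²⁻]) = 3.0×10⁻¹¹ mol/L
For Mn(OH)₂: [Mn²⁺] = (Ksp/[OH⁻]^2) = 4.4×10⁻⁹ mol/L
MnS requires the lower [Mn²⁺], so it precipitates first.

MnS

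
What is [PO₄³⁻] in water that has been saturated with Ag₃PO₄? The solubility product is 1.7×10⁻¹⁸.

Ag₃PO₄(s) ⇌ 3 Ag⁺(aq) + PO₄³⁻(aq)
For each mole of Ag₃PO₄ that dissolves per liter, [Ag⁺] = 3s and [PO₄³⁻] = s; let s denote this solubility.
Ksp = [Ag⁺]^3[PO₄³⁻] = (3s)^3 · s = 27s^4 = 1.7×10⁻¹⁸
s = 1.6×10⁻⁵ mol/L
[PO₄³⁻] = s = 1.6×10⁻⁵ mol/L

1.6×10⁻⁵ M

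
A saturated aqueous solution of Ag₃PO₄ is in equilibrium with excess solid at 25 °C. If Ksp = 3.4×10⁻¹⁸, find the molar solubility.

1.9×10⁻⁵ M

Ag₃PO₄(s) ⇌ 3 Ag⁺(aq) + PO₄³⁻(aq)
With molar solubility s: [Ag⁺] = 3s, [PO₄³⁻] = s.
Ksp = [Ag⁺]^3[PO₄³⁻] = (3s)^3 · s = 27s^4
27s^4 = 3.4×10⁻¹⁸  ⇒  s^4 = 1.3×10⁻¹⁹
s = (1.3×10⁻¹⁹)^(1/4) = 1.9×10⁻⁵ mol/L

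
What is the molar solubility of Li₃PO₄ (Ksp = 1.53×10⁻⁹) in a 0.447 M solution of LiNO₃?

1.71×10⁻⁸ M

Li₃PO₄(s) ⇌ 3 Li⁺(aq) + PO₄³⁻(aq)
Let s be the solubility of Li₃PO₄ here. The common ion gives [Li⁺] ≈ 0.447 M, and [PO₄³⁻] = s.
Ksp = [Li⁺]^3[PO₄³⁻] = (0.447)^3s
s = 1.53×10⁻⁹ / (0.447)^3 = 1.71×10⁻⁸
s = 1.71×10⁻⁸ M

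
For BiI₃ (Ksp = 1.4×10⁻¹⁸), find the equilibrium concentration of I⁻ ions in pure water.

4.5×10⁻⁵ M

BiI₃(s) ⇌ Bi³⁺(aq) + 3 I⁻(aq)
Call the molar solubility s, so that [Bi³⁺] = s and [I⁻] = 3s.
Ksp = [Bi³⁺][I⁻]^3 = s · (3s)^3 = 27s^4 = 1.4×10⁻¹⁸
s = 1.5×10⁻⁵ M
[I⁻] = 3s = 4.5×10⁻⁵ M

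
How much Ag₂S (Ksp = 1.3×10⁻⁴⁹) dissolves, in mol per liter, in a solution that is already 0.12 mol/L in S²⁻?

5.2×10⁻²⁵ M

Ag₂S(s) ⇌ 2 Ag⁺(aq) + S²⁻(aq)
Let s be the solubility of Ag₂S here. The common ion gives [S²⁻] ≈ 0.12 mol/L, and [Ag⁺] = 2s.
Ksp = [Ag⁺]^2[S²⁻] = (2s)^2(0.12)
(2s)^2 = 1.3×10⁻⁴⁹ / (0.12) = 1.1×10⁻⁴⁸
s = 5.2×10⁻²⁵ mol/L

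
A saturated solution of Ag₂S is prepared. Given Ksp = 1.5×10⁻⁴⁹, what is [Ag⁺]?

6.7×10⁻¹⁷ M

Ag₂S(s) ⇌ 2 Ag⁺(aq) + S²⁻(aq)
Let s be the molar solubility. Then [Ag⁺] = 2s and [S²⁻] = s.
Ksp = [Ag⁺]^2[S²⁻] = (2s)^2 · s = 4s^3 = 1.5×10⁻⁴⁹
s = 3.3×10⁻¹⁷ mol/L
[Ag⁺] = 2s = 6.7×10⁻¹⁷ mol/L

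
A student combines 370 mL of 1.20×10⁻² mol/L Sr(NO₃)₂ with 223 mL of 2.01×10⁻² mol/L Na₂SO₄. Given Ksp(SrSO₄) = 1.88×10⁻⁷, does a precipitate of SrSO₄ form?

After mixing, V = 370 mL + 223 mL = 593 mL.
[Sr²⁺] = (1.20×10⁻²)(370)/593 = 7.49×10⁻³ mol/L
[SO₄²⁻] = (2.01×10⁻²)(223)/593 = 7.56×10⁻³ mol/L
Q = [Sr²⁺][SO₄²⁻] = 5.66×10⁻⁵
Because Q > Ksp (5.66×10⁻⁵ vs 1.88×10⁻⁷), a precipitate of SrSO₄ forms.

Yes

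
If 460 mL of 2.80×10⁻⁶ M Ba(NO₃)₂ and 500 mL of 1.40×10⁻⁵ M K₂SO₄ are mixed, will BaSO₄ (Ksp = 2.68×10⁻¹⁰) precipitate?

No

After mixing, V = 460 mL + 500 mL = 960 mL.
[Ba²⁺] = (2.80×10⁻⁶)(460)/960 = 1.34×10⁻⁶ M
[SO₄²⁻] = (1.40×10⁻⁵)(500)/960 = 7.29×10⁻⁶ M
Q = [Ba²⁺][SO₄²⁻] = 9.78×10⁻¹²
Q = 9.78×10⁻¹² < Ksp = 2.68×10⁻¹⁰, so the solution is unsaturated and no precipitate forms.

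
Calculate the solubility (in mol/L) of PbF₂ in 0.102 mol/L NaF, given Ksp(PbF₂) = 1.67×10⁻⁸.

PbF₂(s) ⇌ Pb²⁺(aq) + 2 F⁻(aq)
The solution already contains F⁻ at 0.102 mol/L. Let s be the molar solubility of PbF₂.
[F⁻] ≈ 0.102 mol/L (common ion dominates); [Pb²⁺] = s.
Ksp = [Pb²⁺][F⁻]^2 = s(0.102)^2
s = 1.67×10⁻⁸ / (0.102)^2 = 1.61×10⁻⁶
s = 1.61×10⁻⁶ mol/L

1.61×10⁻⁶ M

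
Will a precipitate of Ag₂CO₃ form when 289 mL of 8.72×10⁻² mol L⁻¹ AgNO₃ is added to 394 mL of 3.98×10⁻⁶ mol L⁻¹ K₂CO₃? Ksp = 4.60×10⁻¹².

Yes

Total volume after mixing = 289 + 394 = 683 mL.
[Ag⁺] = (8.72×10⁻²)(289)/683 = 3.69×10⁻² mol L⁻¹
[CO₃²⁻] = (3.98×10⁻⁶)(394)/683 = 2.30×10⁻⁶ mol L⁻¹
Q = [Ag⁺]^2[CO₃²⁻] = 3.13×10⁻⁹
Q = 3.13×10⁻⁹ > Ksp = 4.60×10⁻¹², so the solution is supersaturated and Ag₂CO₃ precipitates.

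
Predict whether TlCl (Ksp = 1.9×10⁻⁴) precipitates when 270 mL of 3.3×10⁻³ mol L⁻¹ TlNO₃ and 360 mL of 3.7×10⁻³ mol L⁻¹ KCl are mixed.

No

Total volume after mixing = 270 + 360 = 630 mL.
[Tl⁺] = (3.3×10⁻³)(270)/630 = 1.4×10⁻³ mol L⁻¹
[Cl⁻] = (3.7×10⁻³)(360)/630 = 2.1×10⁻³ mol L⁻¹
Q = [Tl⁺][Cl⁻] = 3.0×10⁻⁶
Q < Ksp (3.0×10⁻⁶ vs 1.9×10⁻⁴); the solution remains unsaturated and no precipitate forms.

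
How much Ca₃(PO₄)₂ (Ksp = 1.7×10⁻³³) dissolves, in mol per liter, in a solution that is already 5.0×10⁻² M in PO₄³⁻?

Ca₃(PO₄)₂(s) ⇌ 3 Ca²⁺(aq) + 2 PO₄³⁻(aq)
The solution already contains PO₄³⁻ at 5.0×10⁻² M. Let s be the molar solubility of Ca₃(PO₄)₂.
[PO₄³⁻] ≈ 5.0×10⁻² M (common ion dominates); [Ca²⁺] = 3s.
Ksp = [Ca²⁺]^3[PO₄³⁻]^2 = (3s)^3(5.0×10⁻²)^2
(3s)^3 = 1.7×10⁻³³ / (5.0×10⁻²)^2 = 6.8×10⁻³¹
s = 2.9×10⁻¹¹ M

2.9×10⁻¹¹ M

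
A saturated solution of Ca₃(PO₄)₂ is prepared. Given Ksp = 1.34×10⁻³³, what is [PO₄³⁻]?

Ca₃(PO₄)₂(s) ⇌ 3 Ca²⁺(aq) + 2 PO₄³⁻(aq)
For each mole of Ca₃(PO₄)₂ that dissolves per liter, [Ca²⁺] = 3s and [PO₄³⁻] = 2s; let s denote this solubility.
Ksp = [Ca²⁺]^3[PO₄³⁻]^2 = (3s)^3 · (2s)^2 = 108s^5 = 1.34×10⁻³³
s = 1.04×10⁻⁷ mol L⁻¹
[PO₄³⁻] = 2s = 2.09×10⁻⁷ mol L⁻¹

2.09×10⁻⁷ M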